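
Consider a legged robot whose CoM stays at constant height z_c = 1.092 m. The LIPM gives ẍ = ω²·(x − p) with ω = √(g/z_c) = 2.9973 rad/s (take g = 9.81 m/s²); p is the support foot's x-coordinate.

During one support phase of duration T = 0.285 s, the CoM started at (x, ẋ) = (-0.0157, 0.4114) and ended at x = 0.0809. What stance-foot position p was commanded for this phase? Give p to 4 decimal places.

p = 0.0757

ωT = 2.9973·0.285 = 0.854231; cosh(ωT) = 1.387588, sinh(ωT) = 0.961978
x(T) = p + (x₀−p)·cosh(ωT) + (ẋ₀/ω)·sinh(ωT) ⇒ p·(1 − cosh) = x(T) − x₀·cosh − (ẋ₀/ω)·sinh
numerator   = 0.0809 − (-0.0157)·1.387588 − (0.4114/2.9973)·0.961978 = -0.029353
denominator = 1 − 1.387588 = -0.387588
p = -0.029353 / -0.387588 = 0.0757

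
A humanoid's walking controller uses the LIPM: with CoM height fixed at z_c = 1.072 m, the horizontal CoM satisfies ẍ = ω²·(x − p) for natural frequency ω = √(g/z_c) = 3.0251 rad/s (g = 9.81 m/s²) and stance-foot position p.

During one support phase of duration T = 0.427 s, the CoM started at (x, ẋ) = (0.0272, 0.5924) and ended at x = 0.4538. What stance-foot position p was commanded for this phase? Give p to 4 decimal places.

p = -0.0744

ωT = 3.0251·0.427 = 1.291718; cosh(ωT) = 1.956915, sinh(ωT) = 1.682117
x(T) = p + (x₀−p)·cosh(ωT) + (ẋ₀/ω)·sinh(ωT) ⇒ p·(1 − cosh) = x(T) − x₀·cosh − (ẋ₀/ω)·sinh
numerator   = 0.4538 − (0.0272)·1.956915 − (0.5924/3.0251)·1.682117 = 0.071166
denominator = 1 − 1.956915 = -0.956915
p = 0.071166 / -0.956915 = -0.0744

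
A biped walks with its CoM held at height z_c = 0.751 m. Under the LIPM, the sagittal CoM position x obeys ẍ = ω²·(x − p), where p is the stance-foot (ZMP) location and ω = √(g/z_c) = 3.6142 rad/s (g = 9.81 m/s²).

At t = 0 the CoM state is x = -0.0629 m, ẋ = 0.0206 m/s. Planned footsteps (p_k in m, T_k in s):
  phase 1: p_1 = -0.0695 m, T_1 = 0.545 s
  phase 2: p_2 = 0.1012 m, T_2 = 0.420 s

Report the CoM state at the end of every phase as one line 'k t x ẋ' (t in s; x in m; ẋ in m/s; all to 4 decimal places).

phase 1: p=-0.0695, T=0.545, ωT=1.969739, cosh=3.654149, sinh=3.514656; start (x,ẋ)=(-0.062900, 0.020600) → end (x,ẋ)=(-0.025350, 0.159113)
phase 2: p=0.1012, T=0.420, ωT=1.517964, cosh=2.391042, sinh=2.171884; start (x,ẋ)=(-0.025350, 0.159113) → end (x,ẋ)=(-0.105770, -0.612924)

1 0.5450 -0.0253 0.1591
2 0.9650 -0.1058 -0.6129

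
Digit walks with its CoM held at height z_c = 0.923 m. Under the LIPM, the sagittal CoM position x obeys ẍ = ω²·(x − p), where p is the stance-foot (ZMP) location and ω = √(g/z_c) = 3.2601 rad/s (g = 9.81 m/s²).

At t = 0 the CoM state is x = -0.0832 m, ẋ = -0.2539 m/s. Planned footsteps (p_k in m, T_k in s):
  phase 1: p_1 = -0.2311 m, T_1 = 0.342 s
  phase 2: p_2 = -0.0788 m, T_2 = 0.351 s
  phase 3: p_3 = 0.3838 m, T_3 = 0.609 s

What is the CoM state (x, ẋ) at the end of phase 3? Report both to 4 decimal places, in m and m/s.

x = -0.6341, ẋ = -3.1001

phase 1: p=-0.2311, T=0.342, ωT=1.114954, cosh=1.688679, sinh=1.360749; start (x,ẋ)=(-0.083200, -0.253900) → end (x,ẋ)=(-0.087321, 0.227355)
phase 2: p=-0.0788, T=0.351, ωT=1.144295, cosh=1.729338, sinh=1.410889; start (x,ẋ)=(-0.087321, 0.227355) → end (x,ẋ)=(0.004858, 0.353981)
phase 3: p=0.3838, T=0.609, ωT=1.985401, cosh=3.709646, sinh=3.572320; start (x,ẋ)=(0.004858, 0.353981) → end (x,ẋ)=(-0.634059, -3.100061)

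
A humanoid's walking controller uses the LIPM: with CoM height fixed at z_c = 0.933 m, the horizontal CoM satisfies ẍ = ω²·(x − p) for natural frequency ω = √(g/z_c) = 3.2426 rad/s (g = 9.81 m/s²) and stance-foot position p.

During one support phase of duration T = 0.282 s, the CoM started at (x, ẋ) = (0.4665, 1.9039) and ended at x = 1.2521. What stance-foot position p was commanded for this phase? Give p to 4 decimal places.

p = 0.0855

ωT = 3.2426·0.282 = 0.914413; cosh(ωT) = 1.448031, sinh(ωT) = 1.047279
x(T) = p + (x₀−p)·cosh(ωT) + (ẋ₀/ω)·sinh(ωT) ⇒ p·(1 − cosh) = x(T) − x₀·cosh − (ẋ₀/ω)·sinh
numerator   = 1.2521 − (0.4665)·1.448031 − (1.9039/3.2426)·1.047279 = -0.038319
denominator = 1 − 1.448031 = -0.448031
p = -0.038319 / -0.448031 = 0.0855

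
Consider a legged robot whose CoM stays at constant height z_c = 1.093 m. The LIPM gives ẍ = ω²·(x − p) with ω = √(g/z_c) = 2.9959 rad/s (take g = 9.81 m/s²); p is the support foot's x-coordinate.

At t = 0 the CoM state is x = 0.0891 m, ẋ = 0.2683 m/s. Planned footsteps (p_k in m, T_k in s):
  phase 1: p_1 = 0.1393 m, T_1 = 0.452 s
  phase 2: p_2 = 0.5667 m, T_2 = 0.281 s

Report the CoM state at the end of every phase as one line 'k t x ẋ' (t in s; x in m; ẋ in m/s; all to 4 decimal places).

1 0.4520 0.1975 0.2824
2 0.7330 0.1478 -0.6566

phase 1: p=0.1393, T=0.452, ωT=1.354147, cosh=2.065811, sinh=1.807644; start (x,ẋ)=(0.089100, 0.268300) → end (x,ẋ)=(0.197481, 0.282398)
phase 2: p=0.5667, T=0.281, ωT=0.841848, cosh=1.375782, sinh=0.944869; start (x,ẋ)=(0.197481, 0.282398) → end (x,ẋ)=(0.147800, -0.656642)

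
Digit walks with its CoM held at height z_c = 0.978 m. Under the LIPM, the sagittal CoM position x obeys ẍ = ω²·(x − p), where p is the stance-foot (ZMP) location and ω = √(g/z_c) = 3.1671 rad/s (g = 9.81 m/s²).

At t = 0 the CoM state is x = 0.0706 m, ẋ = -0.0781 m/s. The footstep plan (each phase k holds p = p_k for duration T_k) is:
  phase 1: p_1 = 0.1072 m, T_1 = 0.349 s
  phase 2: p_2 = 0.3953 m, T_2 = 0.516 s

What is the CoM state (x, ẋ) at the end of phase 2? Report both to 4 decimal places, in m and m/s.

phase 1: p=0.1072, T=0.349, ωT=1.105318, cosh=1.675645, sinh=1.344539; start (x,ẋ)=(0.070600, -0.078100) → end (x,ẋ)=(0.012715, -0.286721)
phase 2: p=0.3953, T=0.516, ωT=1.634224, cosh=2.660290, sinh=2.465187; start (x,ẋ)=(0.012715, -0.286721) → end (x,ẋ)=(-0.845663, -3.749789)

x = -0.8457, ẋ = -3.7498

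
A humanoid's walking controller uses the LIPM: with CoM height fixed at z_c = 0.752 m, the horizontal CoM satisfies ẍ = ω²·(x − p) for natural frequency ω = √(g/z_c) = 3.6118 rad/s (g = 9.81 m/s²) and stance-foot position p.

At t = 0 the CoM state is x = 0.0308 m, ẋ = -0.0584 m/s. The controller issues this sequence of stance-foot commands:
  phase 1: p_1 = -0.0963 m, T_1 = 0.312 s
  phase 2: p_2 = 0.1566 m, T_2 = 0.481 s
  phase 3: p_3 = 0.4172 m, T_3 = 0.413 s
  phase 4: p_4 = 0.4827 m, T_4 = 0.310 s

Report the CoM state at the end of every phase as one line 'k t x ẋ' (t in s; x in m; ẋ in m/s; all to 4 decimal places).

phase 1: p=-0.0963, T=0.312, ωT=1.126882, cosh=1.705030, sinh=1.380988; start (x,ẋ)=(0.030800, -0.058400) → end (x,ẋ)=(0.098080, 0.534382)
phase 2: p=0.1566, T=0.481, ωT=1.737276, cosh=2.928922, sinh=2.752922; start (x,ẋ)=(0.098080, 0.534382) → end (x,ẋ)=(0.392506, 0.983297)
phase 3: p=0.4172, T=0.413, ωT=1.491673, cosh=2.334761, sinh=2.109765; start (x,ẋ)=(0.392506, 0.983297) → end (x,ẋ)=(0.933921, 2.107598)
phase 4: p=0.4827, T=0.310, ωT=1.119658, cosh=1.695099, sinh=1.368707; start (x,ẋ)=(0.933921, 2.107598) → end (x,ẋ)=(2.046248, 5.803197)

1 0.3120 0.0981 0.5344
2 0.7930 0.3925 0.9833
3 1.2060 0.9339 2.1076
4 1.5160 2.0462 5.8032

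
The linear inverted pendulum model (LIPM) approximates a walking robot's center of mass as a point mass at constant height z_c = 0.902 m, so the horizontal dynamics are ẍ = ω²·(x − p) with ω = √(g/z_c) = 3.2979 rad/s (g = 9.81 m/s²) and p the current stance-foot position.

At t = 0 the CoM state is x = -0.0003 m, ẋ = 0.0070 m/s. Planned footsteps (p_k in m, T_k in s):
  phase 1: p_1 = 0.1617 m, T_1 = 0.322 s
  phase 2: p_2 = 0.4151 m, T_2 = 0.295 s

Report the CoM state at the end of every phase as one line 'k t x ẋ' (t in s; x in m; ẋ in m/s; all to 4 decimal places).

phase 1: p=0.1617, T=0.322, ωT=1.061924, cosh=1.618860, sinh=1.273070; start (x,ẋ)=(-0.000300, 0.007000) → end (x,ẋ)=(-0.097853, -0.668818)
phase 2: p=0.4151, T=0.295, ωT=0.972880, cosh=1.511773, sinh=1.133781; start (x,ẋ)=(-0.097853, -0.668818) → end (x,ẋ)=(-0.590301, -2.929081)

1 0.3220 -0.0979 -0.6688
2 0.6170 -0.5903 -2.9291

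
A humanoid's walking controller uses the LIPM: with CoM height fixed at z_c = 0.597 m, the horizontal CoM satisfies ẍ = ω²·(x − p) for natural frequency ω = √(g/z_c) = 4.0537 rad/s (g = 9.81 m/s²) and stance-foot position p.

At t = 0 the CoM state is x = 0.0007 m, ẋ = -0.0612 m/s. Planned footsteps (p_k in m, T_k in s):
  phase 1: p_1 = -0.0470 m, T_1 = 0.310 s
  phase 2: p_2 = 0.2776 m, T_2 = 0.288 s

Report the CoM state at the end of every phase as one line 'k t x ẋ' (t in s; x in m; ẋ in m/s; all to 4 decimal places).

phase 1: p=-0.0470, T=0.310, ωT=1.256647, cosh=1.899114, sinh=1.614507; start (x,ẋ)=(0.000700, -0.061200) → end (x,ẋ)=(0.019213, 0.195958)
phase 2: p=0.2776, T=0.288, ωT=1.167466, cosh=1.762496, sinh=1.451341; start (x,ẋ)=(0.019213, 0.195958) → end (x,ẋ)=(-0.107648, -1.174794)

1 0.3100 0.0192 0.1960
2 0.5980 -0.1076 -1.1748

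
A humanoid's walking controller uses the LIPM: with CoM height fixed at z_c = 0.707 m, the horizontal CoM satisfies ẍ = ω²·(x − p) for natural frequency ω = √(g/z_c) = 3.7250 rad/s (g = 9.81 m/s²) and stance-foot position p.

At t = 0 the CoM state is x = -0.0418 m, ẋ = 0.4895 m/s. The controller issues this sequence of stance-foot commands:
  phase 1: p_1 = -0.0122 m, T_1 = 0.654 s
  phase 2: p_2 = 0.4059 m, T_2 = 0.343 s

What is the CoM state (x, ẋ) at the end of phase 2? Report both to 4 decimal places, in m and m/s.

phase 1: p=-0.0122, T=0.654, ωT=2.436150, cosh=5.758226, sinh=5.670729; start (x,ẋ)=(-0.041800, 0.489500) → end (x,ẋ)=(0.562544, 2.193397)
phase 2: p=0.4059, T=0.343, ωT=1.277675, cosh=1.933486, sinh=1.654801; start (x,ẋ)=(0.562544, 2.193397) → end (x,ẋ)=(1.683167, 5.206474)

x = 1.6832, ẋ = 5.2065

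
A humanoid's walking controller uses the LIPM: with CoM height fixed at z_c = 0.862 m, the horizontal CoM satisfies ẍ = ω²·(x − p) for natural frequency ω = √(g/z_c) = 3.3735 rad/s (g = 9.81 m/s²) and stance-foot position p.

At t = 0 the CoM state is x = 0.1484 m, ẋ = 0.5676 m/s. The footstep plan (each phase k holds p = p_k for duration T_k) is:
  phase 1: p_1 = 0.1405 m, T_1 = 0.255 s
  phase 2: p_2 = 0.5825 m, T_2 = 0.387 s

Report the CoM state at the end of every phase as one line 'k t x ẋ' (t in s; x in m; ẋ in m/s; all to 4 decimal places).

phase 1: p=0.1405, T=0.255, ωT=0.860243, cosh=1.393397, sinh=0.970337; start (x,ẋ)=(0.148400, 0.567600) → end (x,ẋ)=(0.314770, 0.816752)
phase 2: p=0.5825, T=0.387, ωT=1.305545, cosh=1.980361, sinh=1.709336; start (x,ẋ)=(0.314770, 0.816752) → end (x,ẋ)=(0.466141, 0.073611)

1 0.2550 0.3148 0.8168
2 0.6420 0.4661 0.0736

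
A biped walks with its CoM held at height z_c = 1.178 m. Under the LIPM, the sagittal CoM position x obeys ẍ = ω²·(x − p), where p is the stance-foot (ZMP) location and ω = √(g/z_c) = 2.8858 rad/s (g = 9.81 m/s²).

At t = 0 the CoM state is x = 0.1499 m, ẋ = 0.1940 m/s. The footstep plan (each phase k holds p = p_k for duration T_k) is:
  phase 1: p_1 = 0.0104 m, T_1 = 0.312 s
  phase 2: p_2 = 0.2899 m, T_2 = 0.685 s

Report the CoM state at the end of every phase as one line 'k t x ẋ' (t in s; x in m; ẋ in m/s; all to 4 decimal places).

1 0.3120 0.2794 0.6915
2 0.9970 1.0997 2.4370

phase 1: p=0.0104, T=0.312, ωT=0.900370, cosh=1.433466, sinh=1.027046; start (x,ẋ)=(0.149900, 0.194000) → end (x,ẋ)=(0.279412, 0.691550)
phase 2: p=0.2899, T=0.685, ωT=1.976773, cosh=3.678962, sinh=3.540446; start (x,ẋ)=(0.279412, 0.691550) → end (x,ẋ)=(1.099745, 2.437033)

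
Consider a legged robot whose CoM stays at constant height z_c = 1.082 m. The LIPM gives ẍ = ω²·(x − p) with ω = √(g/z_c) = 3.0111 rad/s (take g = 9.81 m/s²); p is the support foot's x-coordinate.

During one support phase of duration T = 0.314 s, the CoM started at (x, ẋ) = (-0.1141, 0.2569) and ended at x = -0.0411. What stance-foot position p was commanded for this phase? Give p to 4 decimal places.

p = -0.0721

ωT = 3.0111·0.314 = 0.945485; cosh(ωT) = 1.481277, sinh(ωT) = 1.092786
x(T) = p + (x₀−p)·cosh(ωT) + (ẋ₀/ω)·sinh(ωT) ⇒ p·(1 − cosh) = x(T) − x₀·cosh − (ẋ₀/ω)·sinh
numerator   = -0.0411 − (-0.1141)·1.481277 − (0.2569/3.0111)·1.092786 = 0.034680
denominator = 1 − 1.481277 = -0.481277
p = 0.034680 / -0.481277 = -0.0721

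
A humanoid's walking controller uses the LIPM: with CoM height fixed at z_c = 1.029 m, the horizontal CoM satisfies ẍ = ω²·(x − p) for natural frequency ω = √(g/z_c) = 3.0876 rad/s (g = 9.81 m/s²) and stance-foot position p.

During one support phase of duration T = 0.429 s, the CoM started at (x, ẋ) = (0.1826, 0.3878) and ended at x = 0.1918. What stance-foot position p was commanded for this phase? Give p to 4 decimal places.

ωT = 3.0876·0.429 = 1.324580; cosh(ωT) = 2.013261, sinh(ωT) = 1.747346
x(T) = p + (x₀−p)·cosh(ωT) + (ẋ₀/ω)·sinh(ωT) ⇒ p·(1 − cosh) = x(T) − x₀·cosh − (ẋ₀/ω)·sinh
numerator   = 0.1918 − (0.1826)·2.013261 − (0.3878/3.0876)·1.747346 = -0.395287
denominator = 1 − 2.013261 = -1.013261
p = -0.395287 / -1.013261 = 0.3901

p = 0.3901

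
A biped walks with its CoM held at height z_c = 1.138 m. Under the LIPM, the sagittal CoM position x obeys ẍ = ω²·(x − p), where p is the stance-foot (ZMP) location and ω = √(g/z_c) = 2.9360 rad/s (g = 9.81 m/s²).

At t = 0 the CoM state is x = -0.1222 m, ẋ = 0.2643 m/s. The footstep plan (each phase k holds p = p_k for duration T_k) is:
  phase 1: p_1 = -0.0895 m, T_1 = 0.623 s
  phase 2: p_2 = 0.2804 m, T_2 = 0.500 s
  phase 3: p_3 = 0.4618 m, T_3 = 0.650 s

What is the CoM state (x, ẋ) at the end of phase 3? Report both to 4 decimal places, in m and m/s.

x = -0.3583, ẋ = -2.2898

phase 1: p=-0.0895, T=0.623, ωT=1.829128, cosh=3.194503, sinh=3.033950; start (x,ẋ)=(-0.122200, 0.264300) → end (x,ẋ)=(0.079157, 0.553026)
phase 2: p=0.2804, T=0.500, ωT=1.468000, cosh=2.285466, sinh=2.055080; start (x,ẋ)=(0.079157, 0.553026) → end (x,ẋ)=(0.207562, 0.049681)
phase 3: p=0.4618, T=0.650, ωT=1.908400, cosh=3.445305, sinh=3.296987; start (x,ẋ)=(0.207562, 0.049681) → end (x,ẋ)=(-0.358337, -2.289844)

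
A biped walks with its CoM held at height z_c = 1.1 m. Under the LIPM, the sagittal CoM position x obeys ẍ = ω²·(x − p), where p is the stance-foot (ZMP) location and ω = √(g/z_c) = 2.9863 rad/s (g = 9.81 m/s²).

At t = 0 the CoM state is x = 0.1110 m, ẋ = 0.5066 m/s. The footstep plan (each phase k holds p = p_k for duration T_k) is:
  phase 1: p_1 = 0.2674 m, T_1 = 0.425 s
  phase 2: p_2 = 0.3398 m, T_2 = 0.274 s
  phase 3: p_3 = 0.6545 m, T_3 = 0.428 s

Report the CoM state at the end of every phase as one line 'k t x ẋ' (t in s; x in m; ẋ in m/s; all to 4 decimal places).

phase 1: p=0.2674, T=0.425, ωT=1.269177, cosh=1.919494, sinh=1.638431; start (x,ẋ)=(0.111000, 0.506600) → end (x,ẋ)=(0.245137, 0.207174)
phase 2: p=0.3398, T=0.274, ωT=0.818246, cosh=1.353863, sinh=0.912658; start (x,ẋ)=(0.245137, 0.207174) → end (x,ẋ)=(0.274955, 0.022484)
phase 3: p=0.6545, T=0.428, ωT=1.278136, cosh=1.934250, sinh=1.655694; start (x,ẋ)=(0.274955, 0.022484) → end (x,ẋ)=(-0.067170, -1.833134)

1 0.4250 0.2451 0.2072
2 0.6990 0.2750 0.0225
3 1.1270 -0.0672 -1.8331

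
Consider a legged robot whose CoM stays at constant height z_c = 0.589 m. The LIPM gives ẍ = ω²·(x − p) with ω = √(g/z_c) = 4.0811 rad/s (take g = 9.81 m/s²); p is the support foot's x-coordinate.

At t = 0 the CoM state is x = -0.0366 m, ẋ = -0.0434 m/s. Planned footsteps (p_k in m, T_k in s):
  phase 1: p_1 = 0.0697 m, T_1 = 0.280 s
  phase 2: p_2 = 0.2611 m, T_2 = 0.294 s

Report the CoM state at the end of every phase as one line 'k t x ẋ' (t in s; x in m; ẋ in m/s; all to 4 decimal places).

1 0.2800 -0.1289 -0.6858
2 0.5740 -0.6985 -3.6435

phase 1: p=0.0697, T=0.280, ωT=1.142708, cosh=1.727101, sinh=1.408147; start (x,ẋ)=(-0.036600, -0.043400) → end (x,ẋ)=(-0.128866, -0.685840)
phase 2: p=0.2611, T=0.294, ωT=1.199843, cosh=1.810419, sinh=1.509178; start (x,ẋ)=(-0.128866, -0.685840) → end (x,ẋ)=(-0.698522, -3.643496)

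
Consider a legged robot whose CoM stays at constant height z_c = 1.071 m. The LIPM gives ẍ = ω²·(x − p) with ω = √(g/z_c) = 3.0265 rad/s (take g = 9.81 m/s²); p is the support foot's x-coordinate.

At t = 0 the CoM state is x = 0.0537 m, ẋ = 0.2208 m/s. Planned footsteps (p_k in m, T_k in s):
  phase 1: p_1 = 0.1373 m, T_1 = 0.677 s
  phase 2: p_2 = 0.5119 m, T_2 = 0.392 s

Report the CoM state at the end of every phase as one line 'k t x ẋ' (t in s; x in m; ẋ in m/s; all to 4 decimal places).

phase 1: p=0.1373, T=0.677, ωT=2.048941, cosh=3.944273, sinh=3.815402; start (x,ẋ)=(0.053700, 0.220800) → end (x,ẋ)=(0.085914, -0.094460)
phase 2: p=0.5119, T=0.392, ωT=1.186388, cosh=1.790276, sinh=1.484954; start (x,ẋ)=(0.085914, -0.094460) → end (x,ẋ)=(-0.297080, -2.083583)

1 0.6770 0.0859 -0.0945
2 1.0690 -0.2971 -2.0836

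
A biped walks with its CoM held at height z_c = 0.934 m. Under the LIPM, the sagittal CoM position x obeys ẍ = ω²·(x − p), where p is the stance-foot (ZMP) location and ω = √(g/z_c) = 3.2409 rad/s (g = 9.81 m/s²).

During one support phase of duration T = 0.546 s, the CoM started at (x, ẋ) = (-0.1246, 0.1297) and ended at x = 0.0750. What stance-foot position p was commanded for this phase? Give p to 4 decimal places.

p = -0.1670

ωT = 3.2409·0.546 = 1.769531; cosh(ωT) = 3.019258, sinh(ωT) = 2.848845
x(T) = p + (x₀−p)·cosh(ωT) + (ẋ₀/ω)·sinh(ωT) ⇒ p·(1 − cosh) = x(T) − x₀·cosh − (ẋ₀/ω)·sinh
numerator   = 0.0750 − (-0.1246)·3.019258 − (0.1297/3.2409)·2.848845 = 0.337189
denominator = 1 − 3.019258 = -2.019258
p = 0.337189 / -2.019258 = -0.1670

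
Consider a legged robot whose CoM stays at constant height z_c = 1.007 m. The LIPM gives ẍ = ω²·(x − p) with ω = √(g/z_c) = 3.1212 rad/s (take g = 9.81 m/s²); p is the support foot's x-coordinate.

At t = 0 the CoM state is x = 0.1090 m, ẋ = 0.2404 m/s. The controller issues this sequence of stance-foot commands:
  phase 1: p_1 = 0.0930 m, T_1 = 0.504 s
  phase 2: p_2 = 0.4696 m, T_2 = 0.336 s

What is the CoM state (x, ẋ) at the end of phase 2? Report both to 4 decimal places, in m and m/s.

x = 0.5040, ẋ = 0.5331

phase 1: p=0.0930, T=0.504, ωT=1.573085, cosh=2.514452, sinh=2.307047; start (x,ẋ)=(0.109000, 0.240400) → end (x,ẋ)=(0.310924, 0.719686)
phase 2: p=0.4696, T=0.336, ωT=1.048723, cosh=1.602195, sinh=1.251810; start (x,ẋ)=(0.310924, 0.719686) → end (x,ẋ)=(0.504012, 0.533106)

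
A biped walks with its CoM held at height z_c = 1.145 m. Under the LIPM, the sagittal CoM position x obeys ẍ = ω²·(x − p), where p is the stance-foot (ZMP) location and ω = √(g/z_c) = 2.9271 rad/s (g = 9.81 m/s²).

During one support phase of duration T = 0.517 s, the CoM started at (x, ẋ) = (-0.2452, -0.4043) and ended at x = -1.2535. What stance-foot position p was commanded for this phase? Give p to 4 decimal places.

p = 0.2688

ωT = 2.9271·0.517 = 1.513311; cosh(ωT) = 2.380961, sinh(ωT) = 2.160781
x(T) = p + (x₀−p)·cosh(ωT) + (ẋ₀/ω)·sinh(ωT) ⇒ p·(1 − cosh) = x(T) − x₀·cosh − (ẋ₀/ω)·sinh
numerator   = -1.2535 − (-0.2452)·2.380961 − (-0.4043/2.9271)·2.160781 = -0.371235
denominator = 1 − 2.380961 = -1.380961
p = -0.371235 / -1.380961 = 0.2688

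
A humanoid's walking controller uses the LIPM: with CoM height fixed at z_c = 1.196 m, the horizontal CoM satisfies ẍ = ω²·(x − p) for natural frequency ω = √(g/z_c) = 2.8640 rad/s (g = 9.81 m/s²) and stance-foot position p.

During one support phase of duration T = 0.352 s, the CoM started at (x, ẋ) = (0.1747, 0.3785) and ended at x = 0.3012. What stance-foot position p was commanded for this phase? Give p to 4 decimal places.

p = 0.2298

ωT = 2.8640·0.352 = 1.008128; cosh(ωT) = 1.552684, sinh(ωT) = 1.187782
x(T) = p + (x₀−p)·cosh(ωT) + (ẋ₀/ω)·sinh(ωT) ⇒ p·(1 − cosh) = x(T) − x₀·cosh − (ẋ₀/ω)·sinh
numerator   = 0.3012 − (0.1747)·1.552684 − (0.3785/2.8640)·1.187782 = -0.127029
denominator = 1 − 1.552684 = -0.552684
p = -0.127029 / -0.552684 = 0.2298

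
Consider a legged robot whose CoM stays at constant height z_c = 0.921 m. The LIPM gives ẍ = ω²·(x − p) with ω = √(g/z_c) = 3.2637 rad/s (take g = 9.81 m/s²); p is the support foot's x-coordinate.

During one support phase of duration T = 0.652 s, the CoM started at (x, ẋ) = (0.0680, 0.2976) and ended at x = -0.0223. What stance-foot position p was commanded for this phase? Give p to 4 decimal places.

p = 0.2116

ωT = 3.2637·0.652 = 2.127932; cosh(ωT) = 4.258285, sinh(ωT) = 4.139201
x(T) = p + (x₀−p)·cosh(ωT) + (ẋ₀/ω)·sinh(ωT) ⇒ p·(1 − cosh) = x(T) − x₀·cosh − (ẋ₀/ω)·sinh
numerator   = -0.0223 − (0.0680)·4.258285 − (0.2976/3.2637)·4.139201 = -0.689296
denominator = 1 − 4.258285 = -3.258285
p = -0.689296 / -3.258285 = 0.2116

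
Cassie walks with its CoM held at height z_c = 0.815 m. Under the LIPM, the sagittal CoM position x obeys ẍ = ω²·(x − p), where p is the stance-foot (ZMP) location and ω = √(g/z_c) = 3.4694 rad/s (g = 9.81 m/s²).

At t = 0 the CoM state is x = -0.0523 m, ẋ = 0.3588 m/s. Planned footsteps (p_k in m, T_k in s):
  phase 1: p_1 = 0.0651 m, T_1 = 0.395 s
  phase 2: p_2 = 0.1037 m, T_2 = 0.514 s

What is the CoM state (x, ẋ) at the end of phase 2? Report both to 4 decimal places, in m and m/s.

phase 1: p=0.0651, T=0.395, ωT=1.370413, cosh=2.095489, sinh=1.841487; start (x,ẋ)=(-0.052300, 0.358800) → end (x,ẋ)=(0.009533, 0.001810)
phase 2: p=0.1037, T=0.514, ωT=1.783272, cosh=3.058688, sinh=2.890600; start (x,ẋ)=(0.009533, 0.001810) → end (x,ẋ)=(-0.182819, -0.938829)

x = -0.1828, ẋ = -0.9388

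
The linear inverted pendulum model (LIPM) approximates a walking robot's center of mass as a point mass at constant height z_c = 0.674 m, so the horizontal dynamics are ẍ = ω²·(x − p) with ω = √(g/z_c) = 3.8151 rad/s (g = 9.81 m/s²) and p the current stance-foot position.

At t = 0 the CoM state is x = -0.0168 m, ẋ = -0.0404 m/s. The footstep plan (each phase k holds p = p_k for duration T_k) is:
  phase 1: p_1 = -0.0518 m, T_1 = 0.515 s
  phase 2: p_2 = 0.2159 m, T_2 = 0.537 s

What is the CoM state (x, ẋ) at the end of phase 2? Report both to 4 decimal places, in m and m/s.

x = -0.1639, ẋ = -1.3205

phase 1: p=-0.0518, T=0.515, ωT=1.964777, cosh=3.636753, sinh=3.496565; start (x,ẋ)=(-0.016800, -0.040400) → end (x,ẋ)=(0.038459, 0.319966)
phase 2: p=0.2159, T=0.537, ωT=2.048709, cosh=3.943389, sinh=3.814488; start (x,ẋ)=(0.038459, 0.319966) → end (x,ẋ)=(-0.163902, -1.320479)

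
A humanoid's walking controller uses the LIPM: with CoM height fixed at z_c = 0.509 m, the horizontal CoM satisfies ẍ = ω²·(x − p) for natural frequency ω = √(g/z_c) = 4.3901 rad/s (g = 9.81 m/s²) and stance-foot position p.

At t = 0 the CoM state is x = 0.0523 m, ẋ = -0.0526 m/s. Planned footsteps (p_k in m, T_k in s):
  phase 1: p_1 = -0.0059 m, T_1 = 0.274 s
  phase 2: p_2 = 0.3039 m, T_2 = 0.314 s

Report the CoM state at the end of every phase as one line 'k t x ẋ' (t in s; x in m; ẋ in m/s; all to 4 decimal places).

1 0.2740 0.0816 0.2915
2 0.5880 -0.0419 -1.1986

phase 1: p=-0.0059, T=0.274, ωT=1.202887, cosh=1.815022, sinh=1.514696; start (x,ẋ)=(0.052300, -0.052600) → end (x,ẋ)=(0.081586, 0.291540)
phase 2: p=0.3039, T=0.314, ωT=1.378491, cosh=2.110434, sinh=1.858476; start (x,ẋ)=(0.081586, 0.291540) → end (x,ẋ)=(-0.041860, -1.198560)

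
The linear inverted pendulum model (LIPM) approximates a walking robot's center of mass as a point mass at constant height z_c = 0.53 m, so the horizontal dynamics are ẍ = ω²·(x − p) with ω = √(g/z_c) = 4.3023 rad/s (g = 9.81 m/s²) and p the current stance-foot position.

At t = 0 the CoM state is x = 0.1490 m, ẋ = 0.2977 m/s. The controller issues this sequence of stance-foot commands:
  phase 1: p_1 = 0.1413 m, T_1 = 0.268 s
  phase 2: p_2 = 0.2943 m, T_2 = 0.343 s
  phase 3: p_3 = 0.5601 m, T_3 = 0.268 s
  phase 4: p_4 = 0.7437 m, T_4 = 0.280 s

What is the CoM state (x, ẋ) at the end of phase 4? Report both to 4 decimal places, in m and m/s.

phase 1: p=0.1413, T=0.268, ωT=1.153016, cosh=1.741708, sinh=1.426025; start (x,ẋ)=(0.149000, 0.297700) → end (x,ẋ)=(0.253386, 0.565748)
phase 2: p=0.2943, T=0.343, ωT=1.475689, cosh=2.301335, sinh=2.072713; start (x,ẋ)=(0.253386, 0.565748) → end (x,ẋ)=(0.472702, 0.937124)
phase 3: p=0.5601, T=0.268, ωT=1.153016, cosh=1.741708, sinh=1.426025; start (x,ẋ)=(0.472702, 0.937124) → end (x,ẋ)=(0.718494, 1.095994)
phase 4: p=0.7437, T=0.280, ωT=1.204644, cosh=1.817685, sinh=1.517886; start (x,ẋ)=(0.718494, 1.095994) → end (x,ẋ)=(1.084560, 1.827569)

x = 1.0846, ẋ = 1.8276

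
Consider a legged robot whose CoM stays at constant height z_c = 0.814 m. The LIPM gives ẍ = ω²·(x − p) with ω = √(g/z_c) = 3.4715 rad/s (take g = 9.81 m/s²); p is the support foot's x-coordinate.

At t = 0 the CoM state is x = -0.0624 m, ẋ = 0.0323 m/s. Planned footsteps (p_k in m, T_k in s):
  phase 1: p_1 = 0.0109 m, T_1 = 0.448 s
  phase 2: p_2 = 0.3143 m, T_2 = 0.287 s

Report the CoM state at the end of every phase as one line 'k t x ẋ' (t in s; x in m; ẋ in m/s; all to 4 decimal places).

1 0.4480 -0.1494 -0.4958
2 0.7350 -0.5662 -2.6455

phase 1: p=0.0109, T=0.448, ωT=1.555232, cosh=2.473663, sinh=2.262522; start (x,ẋ)=(-0.062400, 0.032300) → end (x,ẋ)=(-0.149368, -0.495824)
phase 2: p=0.3143, T=0.287, ωT=0.996320, cosh=1.538767, sinh=1.169531; start (x,ẋ)=(-0.149368, -0.495824) → end (x,ẋ)=(-0.566218, -2.645464)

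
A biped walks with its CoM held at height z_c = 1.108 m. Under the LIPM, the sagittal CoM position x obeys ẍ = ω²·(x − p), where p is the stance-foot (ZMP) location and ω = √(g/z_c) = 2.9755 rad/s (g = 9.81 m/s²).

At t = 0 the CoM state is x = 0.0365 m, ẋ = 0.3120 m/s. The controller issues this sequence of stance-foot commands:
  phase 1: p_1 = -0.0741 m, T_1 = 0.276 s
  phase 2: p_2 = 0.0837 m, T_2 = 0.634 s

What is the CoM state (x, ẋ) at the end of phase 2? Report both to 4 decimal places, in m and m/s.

x = 1.1669, ẋ = 3.2930

phase 1: p=-0.0741, T=0.276, ωT=0.821238, cosh=1.356600, sinh=0.916713; start (x,ẋ)=(0.036500, 0.312000) → end (x,ẋ)=(0.172063, 0.724940)
phase 2: p=0.0837, T=0.634, ωT=1.886467, cosh=3.373815, sinh=3.222209; start (x,ẋ)=(0.172063, 0.724940) → end (x,ẋ)=(1.166868, 3.293012)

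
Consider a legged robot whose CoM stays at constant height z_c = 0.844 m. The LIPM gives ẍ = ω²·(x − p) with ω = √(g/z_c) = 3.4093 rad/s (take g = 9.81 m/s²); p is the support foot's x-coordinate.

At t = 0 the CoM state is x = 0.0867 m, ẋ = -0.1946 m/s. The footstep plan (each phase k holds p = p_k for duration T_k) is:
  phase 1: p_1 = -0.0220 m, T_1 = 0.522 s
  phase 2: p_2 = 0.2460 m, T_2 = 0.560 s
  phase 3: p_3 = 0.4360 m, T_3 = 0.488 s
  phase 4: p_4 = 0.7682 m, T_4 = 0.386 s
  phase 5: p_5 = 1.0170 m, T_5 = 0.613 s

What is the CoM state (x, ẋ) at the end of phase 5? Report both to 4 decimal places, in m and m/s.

x = 0.2662, ẋ = -2.4124

phase 1: p=-0.0220, T=0.522, ωT=1.779655, cosh=3.048253, sinh=2.879556; start (x,ẋ)=(0.086700, -0.194600) → end (x,ẋ)=(0.144982, 0.473947)
phase 2: p=0.2460, T=0.560, ωT=1.909208, cosh=3.447970, sinh=3.299772; start (x,ẋ)=(0.144982, 0.473947) → end (x,ẋ)=(0.356416, 0.497717)
phase 3: p=0.4360, T=0.488, ωT=1.663738, cosh=2.734219, sinh=2.544790; start (x,ẋ)=(0.356416, 0.497717) → end (x,ẋ)=(0.589908, 0.670397)
phase 4: p=0.7682, T=0.386, ωT=1.315990, cosh=1.998324, sinh=1.730115; start (x,ẋ)=(0.589908, 0.670397) → end (x,ẋ)=(0.752120, 0.288015)
phase 5: p=1.0170, T=0.613, ωT=2.089901, cosh=4.103907, sinh=3.980207; start (x,ẋ)=(0.752120, 0.288015) → end (x,ẋ)=(0.266200, -2.412368)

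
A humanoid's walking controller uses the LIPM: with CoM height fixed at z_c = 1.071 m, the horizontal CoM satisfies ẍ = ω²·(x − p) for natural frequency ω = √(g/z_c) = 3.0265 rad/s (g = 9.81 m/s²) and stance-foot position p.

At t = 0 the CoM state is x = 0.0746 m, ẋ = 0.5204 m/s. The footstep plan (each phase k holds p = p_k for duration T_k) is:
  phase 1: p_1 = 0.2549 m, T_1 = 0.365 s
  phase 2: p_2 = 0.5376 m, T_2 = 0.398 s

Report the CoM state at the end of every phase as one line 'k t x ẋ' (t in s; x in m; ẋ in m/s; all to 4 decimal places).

phase 1: p=0.2549, T=0.365, ωT=1.104672, cosh=1.674778, sinh=1.343458; start (x,ẋ)=(0.074600, 0.520400) → end (x,ẋ)=(0.183942, 0.138459)
phase 2: p=0.5376, T=0.398, ωT=1.204547, cosh=1.817538, sinh=1.517710; start (x,ẋ)=(0.183942, 0.138459) → end (x,ẋ)=(-0.035753, -1.372820)

1 0.3650 0.1839 0.1385
2 0.7630 -0.0358 -1.3728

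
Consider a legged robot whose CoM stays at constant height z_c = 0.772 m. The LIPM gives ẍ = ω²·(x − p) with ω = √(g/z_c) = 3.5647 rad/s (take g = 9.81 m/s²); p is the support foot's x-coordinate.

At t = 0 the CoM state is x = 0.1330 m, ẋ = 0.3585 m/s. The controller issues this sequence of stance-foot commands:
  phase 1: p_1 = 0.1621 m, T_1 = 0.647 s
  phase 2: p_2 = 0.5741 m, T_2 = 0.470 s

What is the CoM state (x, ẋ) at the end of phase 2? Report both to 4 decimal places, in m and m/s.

phase 1: p=0.1621, T=0.647, ωT=2.306361, cosh=5.068726, sinh=4.969103; start (x,ẋ)=(0.133000, 0.358500) → end (x,ẋ)=(0.514340, 1.301680)
phase 2: p=0.5741, T=0.470, ωT=1.675409, cosh=2.764105, sinh=2.576874; start (x,ẋ)=(0.514340, 1.301680) → end (x,ẋ)=(1.349884, 3.049038)

x = 1.3499, ẋ = 3.0490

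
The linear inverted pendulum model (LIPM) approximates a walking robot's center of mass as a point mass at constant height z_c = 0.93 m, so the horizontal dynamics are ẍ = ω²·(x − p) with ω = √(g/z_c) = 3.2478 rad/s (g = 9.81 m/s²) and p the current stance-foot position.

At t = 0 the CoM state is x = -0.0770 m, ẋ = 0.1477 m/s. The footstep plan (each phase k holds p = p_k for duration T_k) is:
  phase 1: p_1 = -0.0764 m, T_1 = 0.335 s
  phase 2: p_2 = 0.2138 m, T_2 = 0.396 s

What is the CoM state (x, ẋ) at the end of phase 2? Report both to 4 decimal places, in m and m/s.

x = -0.1125, ẋ = -0.7854

phase 1: p=-0.0764, T=0.335, ωT=1.088013, cosh=1.652628, sinh=1.315742; start (x,ẋ)=(-0.077000, 0.147700) → end (x,ẋ)=(-0.017556, 0.241529)
phase 2: p=0.2138, T=0.396, ωT=1.286129, cosh=1.947544, sinh=1.671206; start (x,ẋ)=(-0.017556, 0.241529) → end (x,ẋ)=(-0.112493, -0.785350)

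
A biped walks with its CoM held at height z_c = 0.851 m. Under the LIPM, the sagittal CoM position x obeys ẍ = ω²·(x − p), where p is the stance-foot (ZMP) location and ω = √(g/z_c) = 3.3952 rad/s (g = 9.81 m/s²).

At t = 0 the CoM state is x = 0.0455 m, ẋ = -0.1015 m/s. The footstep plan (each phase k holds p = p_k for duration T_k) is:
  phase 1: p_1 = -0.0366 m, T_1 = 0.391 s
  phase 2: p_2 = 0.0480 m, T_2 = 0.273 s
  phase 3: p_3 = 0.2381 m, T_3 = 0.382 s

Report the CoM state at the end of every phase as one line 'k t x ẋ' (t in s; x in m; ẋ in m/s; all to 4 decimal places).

phase 1: p=-0.0366, T=0.391, ωT=1.327523, cosh=2.018412, sinh=1.753278; start (x,ẋ)=(0.045500, -0.101500) → end (x,ẋ)=(0.076697, 0.283850)
phase 2: p=0.0480, T=0.273, ωT=0.926890, cosh=1.461210, sinh=1.065428; start (x,ẋ)=(0.076697, 0.283850) → end (x,ẋ)=(0.179006, 0.518572)
phase 3: p=0.2381, T=0.382, ωT=1.296966, cosh=1.965771, sinh=1.692411; start (x,ẋ)=(0.179006, 0.518572) → end (x,ẋ)=(0.380428, 0.679835)

1 0.3910 0.0767 0.2839
2 0.6640 0.1790 0.5186
3 1.0460 0.3804 0.6798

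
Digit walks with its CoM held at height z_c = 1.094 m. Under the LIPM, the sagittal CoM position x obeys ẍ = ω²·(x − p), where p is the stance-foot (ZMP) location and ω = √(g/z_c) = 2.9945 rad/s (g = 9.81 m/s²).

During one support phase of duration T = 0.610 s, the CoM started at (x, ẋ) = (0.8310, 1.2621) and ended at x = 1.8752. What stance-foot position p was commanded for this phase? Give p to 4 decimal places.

p = 0.9367

ωT = 2.9945·0.610 = 1.826645; cosh(ωT) = 3.186980, sinh(ωT) = 3.026027
x(T) = p + (x₀−p)·cosh(ωT) + (ẋ₀/ω)·sinh(ωT) ⇒ p·(1 − cosh) = x(T) − x₀·cosh − (ẋ₀/ω)·sinh
numerator   = 1.8752 − (0.8310)·3.186980 − (1.2621/2.9945)·3.026027 = -2.048568
denominator = 1 − 3.186980 = -2.186980
p = -2.048568 / -2.186980 = 0.9367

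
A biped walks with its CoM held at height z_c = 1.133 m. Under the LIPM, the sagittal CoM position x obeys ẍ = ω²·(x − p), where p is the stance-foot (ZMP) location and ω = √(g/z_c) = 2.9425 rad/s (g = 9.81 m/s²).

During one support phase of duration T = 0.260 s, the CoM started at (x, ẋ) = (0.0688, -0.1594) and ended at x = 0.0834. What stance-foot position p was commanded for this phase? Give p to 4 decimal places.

ωT = 2.9425·0.260 = 0.765050; cosh(ωT) = 1.307206, sinh(ωT) = 0.841896
x(T) = p + (x₀−p)·cosh(ωT) + (ẋ₀/ω)·sinh(ωT) ⇒ p·(1 − cosh) = x(T) − x₀·cosh − (ẋ₀/ω)·sinh
numerator   = 0.0834 − (0.0688)·1.307206 − (-0.1594/2.9425)·0.841896 = 0.039071
denominator = 1 − 1.307206 = -0.307206
p = 0.039071 / -0.307206 = -0.1272

p = -0.1272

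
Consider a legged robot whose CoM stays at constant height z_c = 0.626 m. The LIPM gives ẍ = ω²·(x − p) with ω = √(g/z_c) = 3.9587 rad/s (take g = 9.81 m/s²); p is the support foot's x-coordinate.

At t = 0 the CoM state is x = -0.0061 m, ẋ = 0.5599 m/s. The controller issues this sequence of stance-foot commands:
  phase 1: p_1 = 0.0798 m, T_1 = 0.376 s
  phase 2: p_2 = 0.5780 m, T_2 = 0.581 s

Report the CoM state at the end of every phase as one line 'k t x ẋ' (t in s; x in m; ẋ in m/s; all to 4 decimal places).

1 0.3760 0.1772 0.5886
2 0.9570 -0.7071 -4.8692

phase 1: p=0.0798, T=0.376, ωT=1.488471, cosh=2.328017, sinh=2.102300; start (x,ẋ)=(-0.006100, 0.559900) → end (x,ẋ)=(0.177163, 0.588565)
phase 2: p=0.5780, T=0.581, ωT=2.300005, cosh=5.037244, sinh=4.936985; start (x,ẋ)=(0.177163, 0.588565) → end (x,ẋ)=(-0.707102, -4.869236)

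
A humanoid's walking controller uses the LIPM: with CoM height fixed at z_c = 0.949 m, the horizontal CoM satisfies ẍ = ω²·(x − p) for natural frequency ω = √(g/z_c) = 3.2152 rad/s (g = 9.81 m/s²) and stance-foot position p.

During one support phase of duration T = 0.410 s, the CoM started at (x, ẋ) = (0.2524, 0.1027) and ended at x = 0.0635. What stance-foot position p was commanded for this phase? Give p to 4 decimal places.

p = 0.4962

ωT = 3.2152·0.410 = 1.318232; cosh(ωT) = 2.002208, sinh(ωT) = 1.734600
x(T) = p + (x₀−p)·cosh(ωT) + (ẋ₀/ω)·sinh(ωT) ⇒ p·(1 − cosh) = x(T) − x₀·cosh − (ẋ₀/ω)·sinh
numerator   = 0.0635 − (0.2524)·2.002208 − (0.1027/3.2152)·1.734600 = -0.497264
denominator = 1 − 2.002208 = -1.002208
p = -0.497264 / -1.002208 = 0.4962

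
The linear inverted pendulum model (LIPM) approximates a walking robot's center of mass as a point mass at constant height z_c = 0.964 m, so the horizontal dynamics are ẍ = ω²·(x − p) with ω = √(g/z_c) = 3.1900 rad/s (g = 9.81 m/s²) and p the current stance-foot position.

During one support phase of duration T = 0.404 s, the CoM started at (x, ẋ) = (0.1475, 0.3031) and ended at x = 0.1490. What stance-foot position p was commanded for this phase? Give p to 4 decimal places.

ωT = 3.1900·0.404 = 1.288760; cosh(ωT) = 1.951949, sinh(ωT) = 1.676336
x(T) = p + (x₀−p)·cosh(ωT) + (ẋ₀/ω)·sinh(ωT) ⇒ p·(1 − cosh) = x(T) − x₀·cosh − (ẋ₀/ω)·sinh
numerator   = 0.1490 − (0.1475)·1.951949 − (0.3031/3.1900)·1.676336 = -0.298191
denominator = 1 − 1.951949 = -0.951949
p = -0.298191 / -0.951949 = 0.3132

p = 0.3132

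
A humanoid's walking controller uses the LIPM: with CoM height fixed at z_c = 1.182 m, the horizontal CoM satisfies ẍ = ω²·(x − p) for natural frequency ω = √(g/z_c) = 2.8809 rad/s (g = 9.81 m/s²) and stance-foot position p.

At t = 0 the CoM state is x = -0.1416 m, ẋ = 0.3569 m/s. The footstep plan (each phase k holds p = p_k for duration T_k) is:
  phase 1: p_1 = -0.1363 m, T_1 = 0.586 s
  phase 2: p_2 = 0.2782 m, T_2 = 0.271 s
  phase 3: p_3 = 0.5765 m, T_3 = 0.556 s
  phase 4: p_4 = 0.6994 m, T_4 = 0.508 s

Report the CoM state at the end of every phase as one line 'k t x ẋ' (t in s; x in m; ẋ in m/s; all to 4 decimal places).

1 0.5860 0.1725 0.9585
2 0.8570 0.4256 1.0031
3 1.4130 1.0157 1.5550
4 1.9210 2.5230 5.4026

phase 1: p=-0.1363, T=0.586, ωT=1.688207, cosh=2.797313, sinh=2.612462; start (x,ẋ)=(-0.141600, 0.356900) → end (x,ẋ)=(0.172519, 0.958472)
phase 2: p=0.2782, T=0.271, ωT=0.780724, cosh=1.320563, sinh=0.862489; start (x,ẋ)=(0.172519, 0.958472) → end (x,ẋ)=(0.425590, 1.003132)
phase 3: p=0.5765, T=0.556, ωT=1.601780, cosh=2.581698, sinh=2.380161; start (x,ẋ)=(0.425590, 1.003132) → end (x,ẋ)=(1.015671, 1.554995)
phase 4: p=0.6994, T=0.508, ωT=1.463497, cosh=2.276235, sinh=2.044810; start (x,ẋ)=(1.015671, 1.554995) → end (x,ẋ)=(2.523013, 5.402649)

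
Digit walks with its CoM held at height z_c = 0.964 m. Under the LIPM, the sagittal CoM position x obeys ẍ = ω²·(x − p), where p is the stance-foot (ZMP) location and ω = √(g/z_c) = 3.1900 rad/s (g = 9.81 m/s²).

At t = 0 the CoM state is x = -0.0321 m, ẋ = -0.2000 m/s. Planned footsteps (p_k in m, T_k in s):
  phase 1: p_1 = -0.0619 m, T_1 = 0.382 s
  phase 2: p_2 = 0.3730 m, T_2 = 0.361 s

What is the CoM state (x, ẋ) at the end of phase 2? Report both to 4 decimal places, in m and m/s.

phase 1: p=-0.0619, T=0.382, ωT=1.218580, cosh=1.839016, sinh=1.543366; start (x,ẋ)=(-0.032100, -0.200000) → end (x,ẋ)=(-0.103860, -0.221088)
phase 2: p=0.3730, T=0.361, ωT=1.151590, cosh=1.739676, sinh=1.423542; start (x,ẋ)=(-0.103860, -0.221088) → end (x,ẋ)=(-0.555243, -2.550090)

x = -0.5552, ẋ = -2.5501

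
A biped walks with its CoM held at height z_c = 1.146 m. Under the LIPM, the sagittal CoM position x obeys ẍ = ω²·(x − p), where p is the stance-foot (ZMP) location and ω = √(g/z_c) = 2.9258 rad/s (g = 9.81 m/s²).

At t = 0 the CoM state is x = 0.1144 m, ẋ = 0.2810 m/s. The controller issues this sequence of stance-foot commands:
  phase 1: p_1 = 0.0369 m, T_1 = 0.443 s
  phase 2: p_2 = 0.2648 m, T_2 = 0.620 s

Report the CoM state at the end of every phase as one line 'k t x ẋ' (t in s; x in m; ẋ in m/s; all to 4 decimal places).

1 0.4430 0.3515 0.9354
2 1.0630 1.4925 3.7031

phase 1: p=0.0369, T=0.443, ωT=1.296129, cosh=1.964355, sinh=1.690767; start (x,ẋ)=(0.114400, 0.281000) → end (x,ẋ)=(0.351522, 0.935364)
phase 2: p=0.2648, T=0.620, ωT=1.813996, cosh=3.148958, sinh=2.985956; start (x,ẋ)=(0.351522, 0.935364) → end (x,ẋ)=(1.492481, 3.703055)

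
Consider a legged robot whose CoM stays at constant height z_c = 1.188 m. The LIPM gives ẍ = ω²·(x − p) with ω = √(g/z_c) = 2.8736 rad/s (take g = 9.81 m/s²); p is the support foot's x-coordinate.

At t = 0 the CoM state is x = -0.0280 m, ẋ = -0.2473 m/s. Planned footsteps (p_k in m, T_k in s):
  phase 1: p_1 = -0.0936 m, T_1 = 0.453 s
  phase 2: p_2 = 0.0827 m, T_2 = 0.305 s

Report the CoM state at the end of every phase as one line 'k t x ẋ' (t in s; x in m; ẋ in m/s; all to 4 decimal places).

phase 1: p=-0.0936, T=0.453, ωT=1.301741, cosh=1.973874, sinh=1.701816; start (x,ẋ)=(-0.028000, -0.247300) → end (x,ẋ)=(-0.110571, -0.167333)
phase 2: p=0.0827, T=0.305, ωT=0.876448, cosh=1.409305, sinh=0.993046; start (x,ẋ)=(-0.110571, -0.167333) → end (x,ẋ)=(-0.247504, -0.787344)

1 0.4530 -0.1106 -0.1673
2 0.7580 -0.2475 -0.7873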